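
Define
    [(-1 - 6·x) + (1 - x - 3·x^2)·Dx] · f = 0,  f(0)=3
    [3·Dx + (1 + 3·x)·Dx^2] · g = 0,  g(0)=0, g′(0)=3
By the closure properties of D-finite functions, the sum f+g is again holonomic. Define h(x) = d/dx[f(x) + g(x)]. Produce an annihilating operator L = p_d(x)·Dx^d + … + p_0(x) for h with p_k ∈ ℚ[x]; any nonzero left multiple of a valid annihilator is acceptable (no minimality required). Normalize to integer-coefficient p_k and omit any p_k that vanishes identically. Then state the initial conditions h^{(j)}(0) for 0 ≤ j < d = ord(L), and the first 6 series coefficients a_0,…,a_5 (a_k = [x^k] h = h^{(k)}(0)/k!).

L = (270 + 1422·x + 3780·x^2 + 2916·x^3 + 2916·x^4) + (24 + 468·x + 2736·x^2 + 5616·x^3 + 5994·x^4 + 4860·x^5)·Dx + (-11 - 79·x - 129·x^2 + 171·x^3 + 783·x^4 + 1377·x^5 + 972·x^6)·Dx^2  (order 2).
h: a_k = 6, 15, 90, 147, 843, 1017, …
ICs: h(0) = 6, h′(0) = 15.

f: a_k = 3, 3, 12, 21, 57, 120, …
g: a_k = 0, 3, -9/2, 9, -81/4, 243/5, …
Weyl lclm of L_f,L_g ⇒ L₀ (ord ≤ 3).
h=h₀': d/dx-closure on L₀ ⇒ L.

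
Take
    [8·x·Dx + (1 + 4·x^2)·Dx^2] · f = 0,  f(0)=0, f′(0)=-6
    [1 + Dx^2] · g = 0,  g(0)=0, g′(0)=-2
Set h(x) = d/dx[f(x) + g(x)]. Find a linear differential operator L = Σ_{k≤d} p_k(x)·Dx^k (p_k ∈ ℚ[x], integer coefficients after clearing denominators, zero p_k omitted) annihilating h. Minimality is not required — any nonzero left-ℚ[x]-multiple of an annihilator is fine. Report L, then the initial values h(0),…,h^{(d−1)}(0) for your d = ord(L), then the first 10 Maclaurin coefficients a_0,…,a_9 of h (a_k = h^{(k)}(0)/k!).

L = (-376·x + 1600·x^3 + 128·x^5) + (-7 + 76·x^2 + 432·x^4 + 64·x^6)·Dx + (-376·x + 1600·x^3 + 128·x^5)·Dx^2 + (-7 + 76·x^2 + 432·x^4 + 64·x^6)·Dx^3  (order 3).
h: a_k = -8, 0, 25, 0, -1153/12, 0, 138241/360, 0, -30965761/20160, 0, …
ICs: h(0) = -8, h′(0) = 0, h′′(0) = 50.

f: a_k = 0, -6, 0, 8, 0, -96/5, 0, 384/7, 0, -512/3, …
g: a_k = 0, -2, 0, 1/3, 0, -1/60, 0, 1/2520, 0, -1/181440, …
Weyl lclm of L_f,L_g ⇒ L₀ (ord ≤ 4).
h=h₀': d/dx-closure on L₀ ⇒ L.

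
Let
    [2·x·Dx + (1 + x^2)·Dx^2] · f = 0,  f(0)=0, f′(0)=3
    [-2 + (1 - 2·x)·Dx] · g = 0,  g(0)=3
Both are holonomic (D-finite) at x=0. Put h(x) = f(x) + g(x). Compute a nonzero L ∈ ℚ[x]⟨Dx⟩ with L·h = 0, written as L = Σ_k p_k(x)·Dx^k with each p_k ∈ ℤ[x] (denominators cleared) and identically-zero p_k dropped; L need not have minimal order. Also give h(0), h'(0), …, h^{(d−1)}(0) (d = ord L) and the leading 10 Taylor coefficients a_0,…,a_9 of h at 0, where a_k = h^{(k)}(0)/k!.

L = (4 - 32·x - 12·x^2)·Dx + (-13 + 4·x - 25·x^2 - 12·x^3)·Dx^2 + (2 - 3·x - 3·x^3 - 2·x^4)·Dx^3  (order 3).
h: a_k = 3, 9, 12, 23, 48, 483/5, 192, 2685/7, 768, 4609/3, …
ICs: h(0) = 3, h′(0) = 9, h′′(0) = 24.

f: a_k = 0, 3, 0, -1, 0, 3/5, 0, -3/7, 0, 1/3, …
g: a_k = 3, 6, 12, 24, 48, 96, 192, 384, 768, 1536, …
h₀=f+g: left-lcm gives L₀, ord ≤ 3.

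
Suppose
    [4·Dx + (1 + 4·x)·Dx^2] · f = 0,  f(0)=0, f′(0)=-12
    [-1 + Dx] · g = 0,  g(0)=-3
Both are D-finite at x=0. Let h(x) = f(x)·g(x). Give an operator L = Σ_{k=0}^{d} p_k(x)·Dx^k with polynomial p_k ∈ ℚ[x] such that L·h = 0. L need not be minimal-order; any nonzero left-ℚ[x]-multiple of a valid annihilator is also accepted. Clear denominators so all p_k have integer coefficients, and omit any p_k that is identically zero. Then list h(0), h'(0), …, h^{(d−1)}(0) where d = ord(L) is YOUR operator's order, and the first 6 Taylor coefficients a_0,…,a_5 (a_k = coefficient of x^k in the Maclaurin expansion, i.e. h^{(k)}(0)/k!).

f: a_k = 0, -12, 24, -64, 192, -3072/5, …
g: a_k = -3, -3, -3/2, -1/2, -1/8, -1/40, …
h₀=f·g: eliminate ⇒ L₀, order ≤ 2·1.
L = (-3 + 4·x) + (2 - 8·x)·Dx + (1 + 4·x)·Dx^2  (order 2).
h: a_k = 0, 36, -36, 138, -414, 13527/10, …
ICs: h(0) = 0, h′(0) = 36.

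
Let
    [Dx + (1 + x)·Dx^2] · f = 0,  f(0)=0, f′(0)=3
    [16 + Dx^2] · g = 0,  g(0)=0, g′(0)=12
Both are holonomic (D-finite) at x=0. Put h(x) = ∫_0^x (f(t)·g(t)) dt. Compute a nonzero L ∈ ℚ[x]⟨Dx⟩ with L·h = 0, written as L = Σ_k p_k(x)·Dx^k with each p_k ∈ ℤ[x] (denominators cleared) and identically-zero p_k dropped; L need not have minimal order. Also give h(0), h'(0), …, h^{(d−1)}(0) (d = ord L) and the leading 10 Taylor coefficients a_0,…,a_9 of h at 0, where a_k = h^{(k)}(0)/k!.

L = (15072 + 62976·x + 97024·x^2 + 65536·x^3 + 16384·x^4)·Dx + (1984 + 6080·x + 6144·x^2 + 2048·x^3)·Dx^2 + (1950 + 8000·x + 12192·x^2 + 8192·x^3 + 2048·x^4)·Dx^3 + (124 + 380·x + 384·x^2 + 128·x^3)·Dx^4 + (63 + 254·x + 383·x^2 + 256·x^3 + 64·x^4)·Dx^5  (order 5).
h: a_k = 0, 0, 0, 12, -9/2, -84/5, 13/2, 52/7, -51/20, -124/63, …
ICs: h(0) = 0, h′(0) = 0, h′′(0) = 0, h′′′(0) = 72, h′′′′(0) = -108.

f: a_k = 0, 3, -3/2, 1, -3/4, 3/5, -1/2, 3/7, -3/8, 1/3, …
g: a_k = 0, 12, 0, -32, 0, 128/5, 0, -1024/105, 0, 2048/945, …
f·g: L₀ = L_f ⊗_s L_g, ord ≤ 2·2.
Integrate: L := L₀·Dx.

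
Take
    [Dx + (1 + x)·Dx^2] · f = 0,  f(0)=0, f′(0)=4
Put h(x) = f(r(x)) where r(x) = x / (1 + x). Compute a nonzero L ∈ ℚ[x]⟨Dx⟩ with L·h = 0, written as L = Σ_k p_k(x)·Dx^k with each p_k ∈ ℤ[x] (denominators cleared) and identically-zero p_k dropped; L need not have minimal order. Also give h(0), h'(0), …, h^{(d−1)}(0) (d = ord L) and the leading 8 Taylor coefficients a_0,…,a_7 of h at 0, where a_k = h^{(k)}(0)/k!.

f: a_k = 0, 4, -2, 4/3, -1, 4/5, -2/3, 4/7, …
Change of var in L_f (x↦r) gives L₀.
L = (3 + 4·x)·Dx + (1 + 3·x + 2·x^2)·Dx^2  (order 2).
h: a_k = 0, 4, -6, 28/3, -15, 124/5, -42, 508/7, …
ICs: h(0) = 0, h′(0) = 4.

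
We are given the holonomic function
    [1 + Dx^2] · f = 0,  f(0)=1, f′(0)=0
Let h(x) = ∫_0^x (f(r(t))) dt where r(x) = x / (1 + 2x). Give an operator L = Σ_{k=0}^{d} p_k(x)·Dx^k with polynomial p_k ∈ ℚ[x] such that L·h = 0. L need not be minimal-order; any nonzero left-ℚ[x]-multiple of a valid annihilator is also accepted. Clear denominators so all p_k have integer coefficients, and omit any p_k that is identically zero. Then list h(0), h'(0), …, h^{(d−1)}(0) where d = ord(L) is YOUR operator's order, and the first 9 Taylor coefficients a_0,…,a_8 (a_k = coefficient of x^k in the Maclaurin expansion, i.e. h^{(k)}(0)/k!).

f: a_k = 1, 0, -1/2, 0, 1/24, 0, -1/720, 0, 1/40320, …
L₀ from L_f via x↦r, Dx↦r'^{-1}Dx.
h=∫₀ˣh₀: take L = L₀·Dx.
L = Dx + (4 + 24·x + 48·x^2 + 32·x^3)·Dx^2 + (1 + 8·x + 24·x^2 + 32·x^3 + 16·x^4)·Dx^3  (order 3).
h: a_k = 0, 1, 0, -1/6, 1/2, -143/120, 47/18, -3943/720, 1787/160, …
ICs: h(0) = 0, h′(0) = 1, h′′(0) = 0.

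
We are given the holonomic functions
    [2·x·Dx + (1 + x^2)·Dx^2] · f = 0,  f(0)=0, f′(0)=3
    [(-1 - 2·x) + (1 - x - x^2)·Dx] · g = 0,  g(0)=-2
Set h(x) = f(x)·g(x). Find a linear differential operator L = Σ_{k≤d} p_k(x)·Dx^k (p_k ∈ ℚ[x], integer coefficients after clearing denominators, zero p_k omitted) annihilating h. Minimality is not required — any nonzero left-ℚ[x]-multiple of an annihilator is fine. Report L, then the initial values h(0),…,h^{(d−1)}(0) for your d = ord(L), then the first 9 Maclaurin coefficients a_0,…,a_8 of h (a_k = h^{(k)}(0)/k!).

f: a_k = 0, 3, 0, -1, 0, 3/5, 0, -3/7, 0, …
g: a_k = -2, -2, -4, -6, -10, -16, -26, -42, -68, …
L₀ := L_f ⊗_s L_g (sym. prod.), ord ≤ 2.
L = (2 + 2·x + 6·x^2) + (2 + 2·x + 4·x^2 + 6·x^3)·Dx + (-1 + x + x^3 + x^4)·Dx^2  (order 2).
h: a_k = 0, -6, -6, -10, -16, -136/5, -216/5, -2434/35, -3946/35, …
ICs: h(0) = 0, h′(0) = -6.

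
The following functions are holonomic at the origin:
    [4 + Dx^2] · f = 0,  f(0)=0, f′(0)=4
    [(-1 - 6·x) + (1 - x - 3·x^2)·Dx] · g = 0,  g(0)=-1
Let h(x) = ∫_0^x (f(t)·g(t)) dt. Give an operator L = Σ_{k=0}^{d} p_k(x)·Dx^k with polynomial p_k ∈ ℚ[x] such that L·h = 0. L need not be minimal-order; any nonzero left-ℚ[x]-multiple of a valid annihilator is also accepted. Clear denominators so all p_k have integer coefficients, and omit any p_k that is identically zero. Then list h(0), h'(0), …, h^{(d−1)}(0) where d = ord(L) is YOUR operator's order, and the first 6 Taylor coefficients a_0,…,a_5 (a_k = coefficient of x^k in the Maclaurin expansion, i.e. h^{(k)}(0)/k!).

L = (2 + 4·x + 12·x^2)·Dx + (2 + 12·x)·Dx^2 + (-1 + x + 3·x^2)·Dx^3  (order 3).
h: a_k = 0, 0, -2, -4/3, -10/3, -76/15, …
ICs: h(0) = 0, h′(0) = 0, h′′(0) = -4.

f: a_k = 0, 4, 0, -8/3, 0, 8/15, …
g: a_k = -1, -1, -4, -7, -19, -40, …
f·g: L₀ = L_f ⊗_s L_g, ord ≤ 2·1.
∫: right-multiply L₀ by Dx.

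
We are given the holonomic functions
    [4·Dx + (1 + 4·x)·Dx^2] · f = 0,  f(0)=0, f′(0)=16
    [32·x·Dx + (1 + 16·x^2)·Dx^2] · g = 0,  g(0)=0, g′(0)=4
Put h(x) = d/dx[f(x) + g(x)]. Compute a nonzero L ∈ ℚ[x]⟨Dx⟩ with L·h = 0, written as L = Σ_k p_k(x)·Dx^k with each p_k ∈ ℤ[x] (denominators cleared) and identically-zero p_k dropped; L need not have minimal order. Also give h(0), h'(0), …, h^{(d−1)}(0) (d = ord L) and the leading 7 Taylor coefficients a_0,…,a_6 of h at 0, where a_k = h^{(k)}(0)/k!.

f: a_k = 0, 16, -32, 256/3, -256, 4096/5, -8192/3, …
g: a_k = 0, 4, 0, -64/3, 0, 1024/5, 0, …
L₀ := lclm(L_f,L_g); ord L₀ ≤ 2+2.
Differentiate: ansatz ord ≤ ord L₀ ⇒ L.
L = (-32 - 384·x + 1536·x^2 + 2048·x^3) + (-16 - 64·x + 3072·x^3 + 4096·x^4)·Dx + (-1 + 4·x + 32·x^2 + 128·x^3 + 768·x^4 + 1024·x^5)·Dx^2  (order 2).
h: a_k = 20, -64, 192, -1024, 5120, -16384, 49152, …
ICs: h(0) = 20, h′(0) = -64.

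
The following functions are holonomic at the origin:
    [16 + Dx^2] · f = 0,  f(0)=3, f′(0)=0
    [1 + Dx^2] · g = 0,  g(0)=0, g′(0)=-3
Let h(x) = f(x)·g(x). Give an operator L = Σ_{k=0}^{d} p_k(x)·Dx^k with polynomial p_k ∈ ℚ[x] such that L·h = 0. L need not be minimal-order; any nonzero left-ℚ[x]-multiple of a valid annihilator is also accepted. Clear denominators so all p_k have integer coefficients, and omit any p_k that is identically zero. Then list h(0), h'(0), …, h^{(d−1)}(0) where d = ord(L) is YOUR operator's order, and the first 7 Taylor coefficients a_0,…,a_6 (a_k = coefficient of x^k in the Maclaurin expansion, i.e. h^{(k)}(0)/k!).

L = 225 + 34·Dx^2 + Dx^4  (order 4).
h: a_k = 0, -9, 0, 147/2, 0, -4323/40, 0, …
ICs: h(0) = 0, h′(0) = -9, h′′(0) = 0, h′′′(0) = 441.

f: a_k = 3, 0, -24, 0, 32, 0, -256/15, …
g: a_k = 0, -3, 0, 1/2, 0, -1/40, 0, …
Product ⇒ symmetric product L₀, ord ≤ 4.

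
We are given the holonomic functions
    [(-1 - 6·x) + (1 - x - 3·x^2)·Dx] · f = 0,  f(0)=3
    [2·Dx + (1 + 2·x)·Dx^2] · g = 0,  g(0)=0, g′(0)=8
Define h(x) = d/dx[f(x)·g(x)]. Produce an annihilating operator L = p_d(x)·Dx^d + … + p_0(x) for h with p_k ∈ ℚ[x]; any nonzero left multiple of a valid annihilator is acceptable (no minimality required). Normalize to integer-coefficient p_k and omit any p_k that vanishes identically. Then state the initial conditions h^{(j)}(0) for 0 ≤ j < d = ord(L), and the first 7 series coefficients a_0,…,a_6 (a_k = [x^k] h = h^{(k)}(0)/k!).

f: a_k = 3, 3, 12, 21, 57, 120, 291, …
g: a_k = 0, 8, -8, 32/3, -16, 128/5, -128/3, …
Product ⇒ symmetric product L₀, ord ≤ 2.
h=h₀': d/dx-closure on L₀ ⇒ L.
L = (26 + 108·x + 162·x^2) + (2 + 28·x + 117·x^2 + 126·x^3)·Dx + (-1 - 4·x + 2·x^2 + 21·x^3 + 18·x^4)·Dx^2  (order 2).
h: a_k = 24, 0, 312, 224, 2224, 14544/5, 71352/5, …
ICs: h(0) = 24, h′(0) = 0.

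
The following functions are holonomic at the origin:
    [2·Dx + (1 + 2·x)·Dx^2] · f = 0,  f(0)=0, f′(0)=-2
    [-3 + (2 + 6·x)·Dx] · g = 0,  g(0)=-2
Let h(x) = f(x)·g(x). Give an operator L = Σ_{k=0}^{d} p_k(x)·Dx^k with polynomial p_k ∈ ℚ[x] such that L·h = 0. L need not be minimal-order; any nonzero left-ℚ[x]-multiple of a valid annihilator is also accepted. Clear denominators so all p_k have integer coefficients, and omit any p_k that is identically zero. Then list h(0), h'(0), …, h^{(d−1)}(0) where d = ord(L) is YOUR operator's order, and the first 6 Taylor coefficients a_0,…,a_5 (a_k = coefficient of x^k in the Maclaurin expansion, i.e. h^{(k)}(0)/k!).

f: a_k = 0, -2, 2, -8/3, 4, -32/5, …
g: a_k = -2, -3, 9/4, -27/8, 405/64, -1701/128, …
f·g: L₀ = L_f ⊗_s L_g, ord ≤ 2·1.
L = (15 + 18·x) + (-4 - 12·x)·Dx + (4 + 32·x + 84·x^2 + 72·x^3)·Dx^2  (order 2).
h: a_k = 0, 4, 2, -31/6, 45/4, -3937/160, …
ICs: h(0) = 0, h′(0) = 4.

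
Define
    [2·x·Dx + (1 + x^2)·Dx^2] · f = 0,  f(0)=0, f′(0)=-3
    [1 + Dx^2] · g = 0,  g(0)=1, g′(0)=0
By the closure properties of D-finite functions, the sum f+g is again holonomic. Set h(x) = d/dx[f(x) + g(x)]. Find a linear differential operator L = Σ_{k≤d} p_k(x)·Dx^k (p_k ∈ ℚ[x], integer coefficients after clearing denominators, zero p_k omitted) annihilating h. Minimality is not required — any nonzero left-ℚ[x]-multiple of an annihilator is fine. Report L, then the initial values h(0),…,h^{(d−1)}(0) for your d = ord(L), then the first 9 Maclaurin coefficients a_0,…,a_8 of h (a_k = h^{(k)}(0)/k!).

f: a_k = 0, -3, 0, 1, 0, -3/5, 0, 3/7, 0, …
g: a_k = 1, 0, -1/2, 0, 1/24, 0, -1/720, 0, 1/40320, …
f+g: L₀ = lclm(L_f,L_g), ord ≤ 2+2.
Differentiate: ansatz ord ≤ ord L₀ ⇒ L.
L = (-22·x + 28·x^3 + 2·x^5) + (-1 + 7·x^2 + 9·x^4 + x^6)·Dx + (-22·x + 28·x^3 + 2·x^5)·Dx^2 + (-1 + 7·x^2 + 9·x^4 + x^6)·Dx^3  (order 3).
h: a_k = -3, -1, 3, 1/6, -3, -1/120, 3, 1/5040, -3, …
ICs: h(0) = -3, h′(0) = -1, h′′(0) = 6.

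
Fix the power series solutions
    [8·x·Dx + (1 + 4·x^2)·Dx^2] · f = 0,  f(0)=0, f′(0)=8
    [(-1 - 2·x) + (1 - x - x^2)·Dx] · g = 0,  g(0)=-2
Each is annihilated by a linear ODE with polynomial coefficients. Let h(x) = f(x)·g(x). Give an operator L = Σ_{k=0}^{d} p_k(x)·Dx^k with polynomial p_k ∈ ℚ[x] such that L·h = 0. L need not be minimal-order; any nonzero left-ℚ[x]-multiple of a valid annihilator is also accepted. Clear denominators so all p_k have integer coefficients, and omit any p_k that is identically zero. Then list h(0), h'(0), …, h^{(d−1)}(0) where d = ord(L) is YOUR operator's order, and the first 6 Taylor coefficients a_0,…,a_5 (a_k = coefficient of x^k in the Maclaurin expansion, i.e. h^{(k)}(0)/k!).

L = (2 + 8·x + 24·x^2) + (2 - 4·x + 16·x^2 + 24·x^3)·Dx + (-1 + x - 3·x^2 + 4·x^3 + 4·x^4)·Dx^2  (order 2).
h: a_k = 0, -16, -16, -32/3, -80/3, -1328/15, …
ICs: h(0) = 0, h′(0) = -16.

f: a_k = 0, 8, 0, -32/3, 0, 128/5, …
g: a_k = -2, -2, -4, -6, -10, -16, …
h₀=f·g: eliminate ⇒ L₀, order ≤ 2·1.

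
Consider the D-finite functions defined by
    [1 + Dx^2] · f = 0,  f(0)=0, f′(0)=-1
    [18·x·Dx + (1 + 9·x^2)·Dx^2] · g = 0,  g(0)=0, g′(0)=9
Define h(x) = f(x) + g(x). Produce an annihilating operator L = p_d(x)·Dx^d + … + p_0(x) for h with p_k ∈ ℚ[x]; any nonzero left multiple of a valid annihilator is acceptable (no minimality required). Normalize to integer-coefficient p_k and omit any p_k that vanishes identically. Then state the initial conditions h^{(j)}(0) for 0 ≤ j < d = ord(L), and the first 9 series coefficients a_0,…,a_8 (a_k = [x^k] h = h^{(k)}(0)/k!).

f: a_k = 0, -1, 0, 1/6, 0, -1/120, 0, 1/5040, 0, …
g: a_k = 0, 9, 0, -27, 0, 729/5, 0, -6561/7, 0, …
Weyl lclm of L_f,L_g ⇒ L₀ (ord ≤ 4).
L = (-1926·x + 17820·x^3 + 1458·x^5)·Dx + (-17 + 351·x^2 + 4617·x^4 + 729·x^6)·Dx^2 + (-1926·x + 17820·x^3 + 1458·x^5)·Dx^3 + (-17 + 351·x^2 + 4617·x^4 + 729·x^6)·Dx^4  (order 4).
h: a_k = 0, 8, 0, -161/6, 0, 3499/24, 0, -4723919/5040, 0, …
ICs: h(0) = 0, h′(0) = 8, h′′(0) = 0, h′′′(0) = -161.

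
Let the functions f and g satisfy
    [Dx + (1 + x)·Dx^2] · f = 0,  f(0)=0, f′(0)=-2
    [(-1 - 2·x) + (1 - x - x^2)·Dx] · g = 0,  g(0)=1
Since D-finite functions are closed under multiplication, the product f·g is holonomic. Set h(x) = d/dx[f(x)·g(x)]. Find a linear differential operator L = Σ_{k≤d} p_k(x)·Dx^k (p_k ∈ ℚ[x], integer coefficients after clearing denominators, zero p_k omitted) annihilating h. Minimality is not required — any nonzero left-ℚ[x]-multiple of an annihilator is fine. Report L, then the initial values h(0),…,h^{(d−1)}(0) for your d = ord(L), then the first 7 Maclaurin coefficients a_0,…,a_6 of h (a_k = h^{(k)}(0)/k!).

f: a_k = 0, -2, 1, -2/3, 1/2, -2/5, 1/3, …
g: a_k = 1, 1, 2, 3, 5, 8, 13, …
Sym-product of L_f,L_g gives L₀ (≤ ord 2).
h=h₀': d/dx-closure on L₀ ⇒ L.
L = (26 + 54·x + 36·x^2) + (7 + 37·x + 60·x^2 + 28·x^3)·Dx + (-3 - 4·x + 6·x^2 + 11·x^3 + 4·x^4)·Dx^2  (order 2).
h: a_k = -2, -2, -11, -50/3, -247/6, -362/5, -1441/10, …
ICs: h(0) = -2, h′(0) = -2.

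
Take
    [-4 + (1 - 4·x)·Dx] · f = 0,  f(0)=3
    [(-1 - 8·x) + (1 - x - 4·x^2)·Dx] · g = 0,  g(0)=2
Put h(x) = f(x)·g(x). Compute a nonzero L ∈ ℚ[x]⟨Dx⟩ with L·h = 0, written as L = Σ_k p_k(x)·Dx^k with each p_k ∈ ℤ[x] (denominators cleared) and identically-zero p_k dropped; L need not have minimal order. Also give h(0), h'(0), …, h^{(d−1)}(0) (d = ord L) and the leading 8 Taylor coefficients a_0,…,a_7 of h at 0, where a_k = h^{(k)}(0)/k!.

f: a_k = 3, 12, 48, 192, 768, 3072, 12288, 49152, …
g: a_k = 2, 2, 10, 18, 58, 130, 362, 882, …
h₀=f·g: eliminate ⇒ L₀, order ≤ 1·1.
L = (-5 + 48·x^2) + (1 - 5·x + 16·x^3)·Dx  (order 1).
h: a_k = 6, 30, 150, 654, 2790, 11550, 47286, 191790, …
ICs: h(0) = 6.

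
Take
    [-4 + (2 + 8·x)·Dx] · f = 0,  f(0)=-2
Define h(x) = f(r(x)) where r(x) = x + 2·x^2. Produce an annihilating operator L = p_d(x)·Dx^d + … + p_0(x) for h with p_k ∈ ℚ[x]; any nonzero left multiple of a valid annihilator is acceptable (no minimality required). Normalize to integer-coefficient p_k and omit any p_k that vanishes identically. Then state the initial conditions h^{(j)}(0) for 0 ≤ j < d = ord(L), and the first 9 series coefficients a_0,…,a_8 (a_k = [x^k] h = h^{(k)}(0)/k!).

f: a_k = -2, -4, 4, -8, 20, -56, 168, -528, 1716, …
f∘r: x↦r, Dx↦Dx/r' in L_f ⇒ L₀.
L = (-2 - 8·x) + (1 + 4·x + 8·x^2)·Dx  (order 1).
h: a_k = -2, -4, -4, 8, -12, 8, 24, -112, 244, …
ICs: h(0) = -2.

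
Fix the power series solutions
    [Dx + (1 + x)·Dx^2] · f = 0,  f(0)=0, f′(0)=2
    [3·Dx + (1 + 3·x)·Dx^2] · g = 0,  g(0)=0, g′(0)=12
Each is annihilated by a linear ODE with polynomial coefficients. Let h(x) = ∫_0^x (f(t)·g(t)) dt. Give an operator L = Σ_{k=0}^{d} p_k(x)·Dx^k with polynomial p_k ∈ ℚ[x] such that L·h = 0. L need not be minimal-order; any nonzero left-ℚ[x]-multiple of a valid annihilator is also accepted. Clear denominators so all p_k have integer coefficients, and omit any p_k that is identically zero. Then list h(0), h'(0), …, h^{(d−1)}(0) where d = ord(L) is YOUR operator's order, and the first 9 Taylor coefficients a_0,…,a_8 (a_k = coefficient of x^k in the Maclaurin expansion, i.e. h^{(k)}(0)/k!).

f: a_k = 0, 2, -1, 2/3, -1/2, 2/5, -1/3, 2/7, -1/4, …
g: a_k = 0, 12, -18, 36, -81, 972/5, -486, 8748/7, -6561/2, …
Product ⇒ symmetric product L₀, ord ≤ 4.
h=∫h₀ ⇒ L = L₀·Dx.
L = (30 + 72·x + 54·x^2)·Dx^2 + (76 + 354·x + 540·x^2 + 270·x^3)·Dx^3 + (29 + 200·x + 486·x^2 + 504·x^3 + 189·x^4)·Dx^4 + (2 + 19·x + 68·x^2 + 114·x^3 + 90·x^4 + 27·x^5)·Dx^5  (order 5).
h: a_k = 0, 0, 0, 8, -12, 98/5, -36, 2538/35, -781/5, …
ICs: h(0) = 0, h′(0) = 0, h′′(0) = 0, h′′′(0) = 48, h′′′′(0) = -288.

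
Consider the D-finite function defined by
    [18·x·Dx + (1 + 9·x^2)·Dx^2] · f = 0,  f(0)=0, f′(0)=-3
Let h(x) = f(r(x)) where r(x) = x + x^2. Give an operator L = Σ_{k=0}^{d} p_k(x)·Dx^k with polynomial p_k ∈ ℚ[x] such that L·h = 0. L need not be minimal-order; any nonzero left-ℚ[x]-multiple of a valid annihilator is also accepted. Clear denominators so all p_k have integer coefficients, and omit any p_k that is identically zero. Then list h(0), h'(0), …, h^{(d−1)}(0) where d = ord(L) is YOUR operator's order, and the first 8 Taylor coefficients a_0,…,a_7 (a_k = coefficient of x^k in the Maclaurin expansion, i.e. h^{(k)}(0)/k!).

f: a_k = 0, -3, 0, 9, 0, -243/5, 0, 2187/7, …
L₀ from L_f via x↦r, Dx↦r'^{-1}Dx.
L = (-2 + 18·x + 72·x^2 + 108·x^3 + 54·x^4)·Dx + (1 + 2·x + 9·x^2 + 36·x^3 + 45·x^4 + 18·x^5)·Dx^2  (order 2).
h: a_k = 0, -3, -3, 9, 27, -108/5, -234, -1215/7, …
ICs: h(0) = 0, h′(0) = -3.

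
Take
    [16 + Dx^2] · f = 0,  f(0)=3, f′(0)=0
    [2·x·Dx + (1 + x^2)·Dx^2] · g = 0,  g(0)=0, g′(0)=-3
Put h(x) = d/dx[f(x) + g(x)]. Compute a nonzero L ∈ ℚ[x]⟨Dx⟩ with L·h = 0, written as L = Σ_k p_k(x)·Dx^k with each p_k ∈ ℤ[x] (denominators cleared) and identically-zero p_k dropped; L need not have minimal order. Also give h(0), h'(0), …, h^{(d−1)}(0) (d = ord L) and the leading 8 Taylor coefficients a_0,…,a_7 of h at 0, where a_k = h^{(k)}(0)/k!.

L = (64·x + 704·x^3 + 256·x^5) + (112 + 416·x^2 + 432·x^4 + 128·x^6)·Dx + (4·x + 44·x^3 + 16·x^5)·Dx^2 + (7 + 26·x^2 + 27·x^4 + 8·x^6)·Dx^3  (order 3).
h: a_k = -3, -48, 3, 128, -3, -512/5, 3, 4096/105, …
ICs: h(0) = -3, h′(0) = -48, h′′(0) = 6.

f: a_k = 3, 0, -24, 0, 32, 0, -256/15, 0, …
g: a_k = 0, -3, 0, 1, 0, -3/5, 0, 3/7, …
h₀=f+g: left-lcm gives L₀, ord ≤ 4.
h=h₀': d/dx-closure on L₀ ⇒ L.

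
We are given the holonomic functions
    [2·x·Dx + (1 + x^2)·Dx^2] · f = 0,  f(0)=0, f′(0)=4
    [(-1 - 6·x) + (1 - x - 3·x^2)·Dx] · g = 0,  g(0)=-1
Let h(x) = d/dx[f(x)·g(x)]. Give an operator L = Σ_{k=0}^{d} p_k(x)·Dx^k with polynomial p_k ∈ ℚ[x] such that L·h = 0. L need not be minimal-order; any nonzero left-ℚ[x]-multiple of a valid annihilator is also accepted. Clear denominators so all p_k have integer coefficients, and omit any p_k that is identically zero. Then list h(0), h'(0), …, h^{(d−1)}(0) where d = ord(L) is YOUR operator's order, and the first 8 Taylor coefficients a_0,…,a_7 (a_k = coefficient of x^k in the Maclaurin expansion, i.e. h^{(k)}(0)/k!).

L = (46 + 186·x^2 + 72·x^3 + 324·x^4) + (10 + 62·x + 42·x^2 + 186·x^3 + 72·x^4 + 216·x^5)·Dx + (-3 + 2·x - 2·x^2 + 14·x^3 + 28·x^4 + 12·x^5 + 27·x^6)·Dx^2  (order 2).
h: a_k = -4, -8, -44, -320/3, -1072/3, -4544/5, -38356/15, -688544/105, …
ICs: h(0) = -4, h′(0) = -8.

f: a_k = 0, 4, 0, -4/3, 0, 4/5, 0, -4/7, …
g: a_k = -1, -1, -4, -7, -19, -40, -97, -217, …
h₀=f·g: eliminate ⇒ L₀, order ≤ 2·1.
h=h₀': d/dx-closure on L₀ ⇒ L.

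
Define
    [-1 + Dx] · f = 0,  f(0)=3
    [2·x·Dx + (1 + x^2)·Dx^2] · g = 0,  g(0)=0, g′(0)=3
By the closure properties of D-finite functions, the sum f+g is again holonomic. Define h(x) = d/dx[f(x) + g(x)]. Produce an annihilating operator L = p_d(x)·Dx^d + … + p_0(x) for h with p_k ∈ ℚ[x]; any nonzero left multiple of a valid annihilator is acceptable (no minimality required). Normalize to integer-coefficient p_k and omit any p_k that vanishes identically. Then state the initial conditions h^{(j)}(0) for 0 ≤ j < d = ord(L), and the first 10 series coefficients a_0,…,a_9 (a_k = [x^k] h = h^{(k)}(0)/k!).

L = (2 - 4·x - 2·x^2) + (-3 + 3·x + x^2 - x^3)·Dx + (1 + x + x^2 + x^3)·Dx^2  (order 2).
h: a_k = 6, 3, -3/2, 1/2, 25/8, 1/40, -719/240, 1/1680, 40321/13440, 1/120960, …
ICs: h(0) = 6, h′(0) = 3.

f: a_k = 3, 3, 3/2, 1/2, 1/8, 1/40, 1/240, 1/1680, 1/13440, 1/120960, …
g: a_k = 0, 3, 0, -1, 0, 3/5, 0, -3/7, 0, 1/3, …
Sum ⇒ L₀ = lclm(L_f,L_g) in ℚ(x)⟨Dx⟩.
Differentiate: ansatz ord ≤ ord L₀ ⇒ L.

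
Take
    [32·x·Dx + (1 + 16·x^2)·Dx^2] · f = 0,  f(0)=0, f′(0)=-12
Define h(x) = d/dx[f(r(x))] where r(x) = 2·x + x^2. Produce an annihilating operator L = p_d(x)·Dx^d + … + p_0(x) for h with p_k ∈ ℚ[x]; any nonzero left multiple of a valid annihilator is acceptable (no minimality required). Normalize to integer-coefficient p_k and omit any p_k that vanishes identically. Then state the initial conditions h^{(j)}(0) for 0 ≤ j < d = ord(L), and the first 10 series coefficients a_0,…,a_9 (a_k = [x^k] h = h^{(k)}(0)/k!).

f: a_k = 0, -12, 0, 64, 0, -3072/5, 0, 49152/7, 0, -262144/3, …
Substitute x→r, Dx→(1/r')Dx; clear ⇒ L₀.
Derive L from L₀ (diff closure).
L = (-1 + 128·x + 256·x^2 + 192·x^3 + 48·x^4) + (1 + x + 64·x^2 + 128·x^3 + 80·x^4 + 16·x^5)·Dx  (order 1).
h: a_k = -24, -24, 1536, 3072, -96384, -294528, 5947392, 24969216, -360241152, -1973950464, …
ICs: h(0) = -24.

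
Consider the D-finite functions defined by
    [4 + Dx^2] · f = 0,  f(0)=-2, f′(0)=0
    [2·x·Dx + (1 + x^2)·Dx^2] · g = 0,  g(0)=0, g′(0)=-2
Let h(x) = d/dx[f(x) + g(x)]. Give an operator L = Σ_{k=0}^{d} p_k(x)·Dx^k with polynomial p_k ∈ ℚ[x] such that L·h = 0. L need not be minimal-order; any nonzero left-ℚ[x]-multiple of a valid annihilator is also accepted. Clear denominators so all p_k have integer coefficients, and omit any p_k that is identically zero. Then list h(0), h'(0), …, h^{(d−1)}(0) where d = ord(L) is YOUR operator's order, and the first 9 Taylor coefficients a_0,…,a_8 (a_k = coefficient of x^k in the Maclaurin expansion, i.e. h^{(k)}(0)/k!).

L = (-32·x + 80·x^3 + 16·x^5) + (4 + 32·x^2 + 36·x^4 + 8·x^6)·Dx + (-8·x + 20·x^3 + 4·x^5)·Dx^2 + (1 + 8·x^2 + 9·x^4 + 2·x^6)·Dx^3  (order 3).
h: a_k = -2, 8, 2, -16/3, -2, 16/15, 2, -32/315, -2, …
ICs: h(0) = -2, h′(0) = 8, h′′(0) = 4.

f: a_k = -2, 0, 4, 0, -4/3, 0, 8/45, 0, -4/315, …
g: a_k = 0, -2, 0, 2/3, 0, -2/5, 0, 2/7, 0, …
Weyl lclm of L_f,L_g ⇒ L₀ (ord ≤ 4).
h=h₀': d/dx-closure on L₀ ⇒ L.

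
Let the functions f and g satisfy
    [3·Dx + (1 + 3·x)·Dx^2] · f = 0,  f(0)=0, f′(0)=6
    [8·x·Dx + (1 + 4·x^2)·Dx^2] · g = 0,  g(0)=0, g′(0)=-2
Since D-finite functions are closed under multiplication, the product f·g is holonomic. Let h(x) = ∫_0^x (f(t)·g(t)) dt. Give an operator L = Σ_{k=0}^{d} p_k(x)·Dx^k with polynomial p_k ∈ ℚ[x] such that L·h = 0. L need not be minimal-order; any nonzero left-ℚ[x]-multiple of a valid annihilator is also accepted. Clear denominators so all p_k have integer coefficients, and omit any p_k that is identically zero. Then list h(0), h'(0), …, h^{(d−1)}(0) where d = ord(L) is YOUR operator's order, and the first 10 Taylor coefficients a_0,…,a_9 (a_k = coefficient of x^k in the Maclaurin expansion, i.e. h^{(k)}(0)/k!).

L = (1632 + 8496·x + 23040·x^2 + 110016·x^3 + 207360·x^4 + 269568·x^5 + 82944·x^7)·Dx^2 + (418 + 6672·x + 44112·x^2 + 151488·x^3 + 393984·x^4 + 642816·x^5 + 725760·x^6 + 82944·x^7 + 290304·x^8)·Dx^3 + (204 + 1844·x + 12096·x^2 + 47408·x^3 + 122880·x^4 + 240192·x^5 + 331776·x^6 + 361728·x^7 + 82944·x^8 + 165888·x^9)·Dx^4 + (25 + 246·x + 1217·x^2 + 4128·x^3 + 10624·x^4 + 22080·x^5 + 34272·x^6 + 41472·x^7 + 43776·x^8 + 13824·x^9 + 20736·x^10)·Dx^5  (order 5).
h: a_k = 0, 0, 0, -4, 9/2, -4, 19/2, -132/5, 1089/20, -332/3, …
ICs: h(0) = 0, h′(0) = 0, h′′(0) = 0, h′′′(0) = -24, h′′′′(0) = 108.

f: a_k = 0, 6, -9, 18, -81/2, 486/5, -243, 4374/7, -6561/4, 4374, …
g: a_k = 0, -2, 0, 8/3, 0, -32/5, 0, 128/7, 0, -512/9, …
Sym-product of L_f,L_g gives L₀ (≤ ord 4).
h=∫h₀ ⇒ L = L₀·Dx.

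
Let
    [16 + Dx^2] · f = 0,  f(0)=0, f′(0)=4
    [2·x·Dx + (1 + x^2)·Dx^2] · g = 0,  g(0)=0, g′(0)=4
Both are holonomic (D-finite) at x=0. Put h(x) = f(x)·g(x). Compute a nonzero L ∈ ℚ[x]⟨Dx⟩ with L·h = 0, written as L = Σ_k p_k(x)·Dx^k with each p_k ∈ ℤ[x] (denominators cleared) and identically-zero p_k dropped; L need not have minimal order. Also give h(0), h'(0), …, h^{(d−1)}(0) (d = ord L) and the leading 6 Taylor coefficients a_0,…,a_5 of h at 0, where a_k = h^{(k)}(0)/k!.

L = (5440 + 19136·x^2 + 25856·x^4 + 16384·x^6 + 4096·x^8) + (1152·x + 3200·x^3 + 3072·x^5 + 1024·x^7)·Dx + (612 + 2252·x^2 + 3168·x^4 + 2048·x^6 + 512·x^8)·Dx^2 + (72·x + 200·x^3 + 192·x^5 + 64·x^7)·Dx^3 + (17 + 66·x^2 + 97·x^4 + 64·x^6 + 16·x^8)·Dx^4  (order 4).
h: a_k = 0, 0, 16, 0, -48, 0, …
ICs: h(0) = 0, h′(0) = 0, h′′(0) = 32, h′′′(0) = 0.

f: a_k = 0, 4, 0, -32/3, 0, 128/15, …
g: a_k = 0, 4, 0, -4/3, 0, 4/5, …
f·g: L₀ = L_f ⊗_s L_g, ord ≤ 2·2.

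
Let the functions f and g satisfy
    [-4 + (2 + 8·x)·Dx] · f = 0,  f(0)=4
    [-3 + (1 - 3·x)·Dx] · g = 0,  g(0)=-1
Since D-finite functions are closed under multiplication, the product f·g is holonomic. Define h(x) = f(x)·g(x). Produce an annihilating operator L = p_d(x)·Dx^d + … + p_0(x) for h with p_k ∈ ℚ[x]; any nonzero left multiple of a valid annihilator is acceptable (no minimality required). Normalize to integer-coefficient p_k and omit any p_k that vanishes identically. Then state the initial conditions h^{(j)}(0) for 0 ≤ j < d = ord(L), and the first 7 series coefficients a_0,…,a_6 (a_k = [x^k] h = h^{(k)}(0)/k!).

L = (5 + 6·x) + (-1 - x + 12·x^2)·Dx  (order 1).
h: a_k = -4, -20, -52, -172, -476, -1540, -4284, …
ICs: h(0) = -4.

f: a_k = 4, 8, -8, 16, -40, 112, -336, …
g: a_k = -1, -3, -9, -27, -81, -243, -729, …
L₀ := L_f ⊗_s L_g (sym. prod.), ord ≤ 1.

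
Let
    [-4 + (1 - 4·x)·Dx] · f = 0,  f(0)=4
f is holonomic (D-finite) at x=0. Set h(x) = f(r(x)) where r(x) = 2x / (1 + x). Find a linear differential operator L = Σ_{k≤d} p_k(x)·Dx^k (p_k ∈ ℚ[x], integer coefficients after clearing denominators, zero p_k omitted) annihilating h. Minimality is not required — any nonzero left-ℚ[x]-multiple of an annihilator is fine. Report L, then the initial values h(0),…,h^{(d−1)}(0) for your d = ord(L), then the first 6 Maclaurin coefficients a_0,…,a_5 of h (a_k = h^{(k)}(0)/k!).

L = 8 + (-1 + 6·x + 7·x^2)·Dx  (order 1).
h: a_k = 4, 32, 224, 1568, 10976, 76832, …
ICs: h(0) = 4.

f: a_k = 4, 16, 64, 256, 1024, 4096, …
Substitute x→r, Dx→(1/r')Dx; clear ⇒ L₀.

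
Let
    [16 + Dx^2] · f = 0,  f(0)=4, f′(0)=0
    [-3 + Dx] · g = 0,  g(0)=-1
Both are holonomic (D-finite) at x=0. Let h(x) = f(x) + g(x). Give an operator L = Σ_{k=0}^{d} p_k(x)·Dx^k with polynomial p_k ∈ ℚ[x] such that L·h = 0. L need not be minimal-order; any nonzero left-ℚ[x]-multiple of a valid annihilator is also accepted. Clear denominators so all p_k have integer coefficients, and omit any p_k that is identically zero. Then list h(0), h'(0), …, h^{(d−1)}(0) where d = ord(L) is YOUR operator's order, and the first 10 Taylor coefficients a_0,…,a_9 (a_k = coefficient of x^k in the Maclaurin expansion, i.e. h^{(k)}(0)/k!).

L = -48 + 16·Dx - 3·Dx^2 + Dx^3  (order 3).
h: a_k = 3, -3, -73/2, -9/2, 943/24, -81/40, -17113/720, -243/560, 255583/40320, -243/4480, …
ICs: h(0) = 3, h′(0) = -3, h′′(0) = -73.

f: a_k = 4, 0, -32, 0, 128/3, 0, -1024/45, 0, 2048/315, 0, …
g: a_k = -1, -3, -9/2, -9/2, -27/8, -81/40, -81/80, -243/560, -729/4480, -243/4480, …
L₀ := lclm(L_f,L_g); ord L₀ ≤ 2+1.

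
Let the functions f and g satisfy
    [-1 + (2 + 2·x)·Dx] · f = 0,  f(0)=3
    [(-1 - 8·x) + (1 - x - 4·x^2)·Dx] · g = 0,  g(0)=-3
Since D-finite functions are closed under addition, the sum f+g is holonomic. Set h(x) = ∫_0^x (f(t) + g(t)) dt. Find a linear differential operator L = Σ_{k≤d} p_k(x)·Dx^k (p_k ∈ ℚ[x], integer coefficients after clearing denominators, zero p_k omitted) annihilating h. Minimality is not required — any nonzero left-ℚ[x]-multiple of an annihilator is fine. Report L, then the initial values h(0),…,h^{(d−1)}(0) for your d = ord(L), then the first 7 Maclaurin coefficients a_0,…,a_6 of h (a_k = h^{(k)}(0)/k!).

f: a_k = 3, 3/2, -3/8, 3/16, -15/128, 21/256, -63/1024, …
g: a_k = -3, -3, -15, -27, -87, -195, -543, …
Weyl lclm of L_f,L_g ⇒ L₀ (ord ≤ 2).
∫: right-multiply L₀ by Dx.
L = (21 + 75·x + 228·x^2 + 160·x^3)·Dx + (-41 - 174·x - 609·x^2 - 872·x^3 - 400·x^4)·Dx^2 + (2 + 38·x + 30·x^2 - 198·x^3 - 352·x^4 - 160·x^5)·Dx^3  (order 3).
h: a_k = 0, 0, -3/4, -41/8, -429/64, -11151/640, -16633/512, …
ICs: h(0) = 0, h′(0) = 0, h′′(0) = -3/2.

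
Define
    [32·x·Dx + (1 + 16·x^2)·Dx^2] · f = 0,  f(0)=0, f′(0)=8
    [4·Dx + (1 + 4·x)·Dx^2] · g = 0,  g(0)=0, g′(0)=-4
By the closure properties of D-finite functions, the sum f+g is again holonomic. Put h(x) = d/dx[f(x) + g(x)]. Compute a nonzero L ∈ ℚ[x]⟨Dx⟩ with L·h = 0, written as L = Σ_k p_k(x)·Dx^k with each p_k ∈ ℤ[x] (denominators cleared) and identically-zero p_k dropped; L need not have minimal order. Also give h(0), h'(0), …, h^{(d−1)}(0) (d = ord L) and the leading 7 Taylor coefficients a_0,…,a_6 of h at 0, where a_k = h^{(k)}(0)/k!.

L = (-32 - 384·x + 1536·x^2 + 2048·x^3) + (-16 - 64·x + 3072·x^3 + 4096·x^4)·Dx + (-1 + 4·x + 32·x^2 + 128·x^3 + 768·x^4 + 1024·x^5)·Dx^2  (order 2).
h: a_k = 4, 16, -192, 256, 1024, 4096, -49152, …
ICs: h(0) = 4, h′(0) = 16.

f: a_k = 0, 8, 0, -128/3, 0, 2048/5, 0, …
g: a_k = 0, -4, 8, -64/3, 64, -1024/5, 2048/3, …
f+g: L₀ = lclm(L_f,L_g), ord ≤ 2+2.
h=h₀': d/dx-closure on L₀ ⇒ L.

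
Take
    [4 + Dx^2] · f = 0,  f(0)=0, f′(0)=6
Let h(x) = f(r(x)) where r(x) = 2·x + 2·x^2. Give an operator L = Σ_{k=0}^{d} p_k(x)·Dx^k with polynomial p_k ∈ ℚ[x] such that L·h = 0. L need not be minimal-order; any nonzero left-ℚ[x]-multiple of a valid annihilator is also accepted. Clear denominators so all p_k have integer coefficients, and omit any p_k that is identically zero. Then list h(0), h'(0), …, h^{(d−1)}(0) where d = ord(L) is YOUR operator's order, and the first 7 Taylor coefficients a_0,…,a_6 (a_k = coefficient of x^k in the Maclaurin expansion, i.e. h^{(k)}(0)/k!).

L = (16 + 96·x + 192·x^2 + 128·x^3) - 2·Dx + (1 + 2·x)·Dx^2  (order 2).
h: a_k = 0, 12, 12, -32, -96, -352/5, 96, …
ICs: h(0) = 0, h′(0) = 12.

f: a_k = 0, 6, 0, -4, 0, 4/5, 0, …
Substitute x→r, Dx→(1/r')Dx; clear ⇒ L₀.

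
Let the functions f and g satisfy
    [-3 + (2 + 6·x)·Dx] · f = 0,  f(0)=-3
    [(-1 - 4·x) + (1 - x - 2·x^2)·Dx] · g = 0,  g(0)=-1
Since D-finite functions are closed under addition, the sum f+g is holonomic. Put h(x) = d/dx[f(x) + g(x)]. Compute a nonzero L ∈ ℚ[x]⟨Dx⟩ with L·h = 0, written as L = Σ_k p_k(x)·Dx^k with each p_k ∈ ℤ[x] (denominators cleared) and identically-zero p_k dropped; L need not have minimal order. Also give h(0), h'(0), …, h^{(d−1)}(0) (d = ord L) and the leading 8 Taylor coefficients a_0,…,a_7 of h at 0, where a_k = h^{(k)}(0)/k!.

f: a_k = -3, -9/2, 27/8, -81/16, 1215/128, -5103/256, 45927/1024, -216513/2048, …
g: a_k = -1, -1, -3, -5, -11, -21, -43, -85, …
L₀ := lclm(L_f,L_g); ord L₀ ≤ 1+1.
Derive L from L₀ (diff closure).
L = (-114 - 522·x - 1152·x^2 - 816·x^3 - 720·x^4) + (-31 - 414·x - 1803·x^2 - 3208·x^3 - 3084·x^4 - 2160·x^5)·Dx + (10 + 66·x + 110·x^2 - 74·x^3 - 456·x^4 - 808·x^5 - 480·x^6)·Dx^2  (order 2).
h: a_k = -11/2, 3/4, -483/16, -193/32, -52395/256, 5685/512, -2734151/2048, 2840679/4096, …
ICs: h(0) = -11/2, h′(0) = 3/4.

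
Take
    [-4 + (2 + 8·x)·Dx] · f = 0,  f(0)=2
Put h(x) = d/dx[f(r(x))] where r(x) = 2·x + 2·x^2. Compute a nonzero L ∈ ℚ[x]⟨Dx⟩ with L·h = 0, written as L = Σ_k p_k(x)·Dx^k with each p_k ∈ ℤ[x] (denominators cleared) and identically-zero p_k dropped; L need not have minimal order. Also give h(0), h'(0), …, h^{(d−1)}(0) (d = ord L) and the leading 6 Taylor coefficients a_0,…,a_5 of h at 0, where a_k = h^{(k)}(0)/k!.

L = -2 + (-1 - 10·x - 24·x^2 - 16·x^3)·Dx  (order 1).
h: a_k = 8, -16, 96, -576, 3520, -21888, …
ICs: h(0) = 8.

f: a_k = 2, 4, -4, 8, -20, 56, …
h₀=f(r): pull back L_f along r ⇒ L₀.
Derive L from L₀ (diff closure).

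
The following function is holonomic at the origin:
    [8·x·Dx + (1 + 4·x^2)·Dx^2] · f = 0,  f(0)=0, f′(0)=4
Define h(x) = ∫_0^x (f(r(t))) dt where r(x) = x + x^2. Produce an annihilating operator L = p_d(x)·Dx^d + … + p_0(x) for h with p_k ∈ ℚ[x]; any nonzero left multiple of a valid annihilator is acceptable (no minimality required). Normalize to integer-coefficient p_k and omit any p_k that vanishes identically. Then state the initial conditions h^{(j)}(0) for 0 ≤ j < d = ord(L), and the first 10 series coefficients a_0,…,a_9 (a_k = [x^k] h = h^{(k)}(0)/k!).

f: a_k = 0, 4, 0, -16/3, 0, 64/5, 0, -256/7, 0, 1024/9, …
h₀=f(r): pull back L_f along r ⇒ L₀.
Integrate: L := L₀·Dx.
L = (-2 + 8·x + 32·x^2 + 48·x^3 + 24·x^4)·Dx^2 + (1 + 2·x + 4·x^2 + 16·x^3 + 20·x^4 + 8·x^5)·Dx^3  (order 3).
h: a_k = 0, 0, 2, 4/3, -4/3, -16/5, -8/15, 176/21, 80/7, -128/9, …
ICs: h(0) = 0, h′(0) = 0, h′′(0) = 4.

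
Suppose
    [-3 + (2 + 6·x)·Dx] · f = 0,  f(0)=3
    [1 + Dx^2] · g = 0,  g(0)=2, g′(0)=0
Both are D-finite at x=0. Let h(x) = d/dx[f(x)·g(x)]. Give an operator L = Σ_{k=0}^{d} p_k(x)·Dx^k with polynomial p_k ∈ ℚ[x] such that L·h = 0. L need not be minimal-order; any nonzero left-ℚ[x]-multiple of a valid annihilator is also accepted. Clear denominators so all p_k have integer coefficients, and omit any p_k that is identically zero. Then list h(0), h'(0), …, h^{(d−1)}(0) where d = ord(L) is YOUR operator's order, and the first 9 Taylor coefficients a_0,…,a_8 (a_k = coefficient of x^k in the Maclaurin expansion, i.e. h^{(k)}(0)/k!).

f: a_k = 3, 9/2, -27/8, 81/16, -1215/128, 5103/256, -45927/1024, 216513/2048, -8444007/32768, …
g: a_k = 2, 0, -1, 0, 1/12, 0, -1/360, 0, 1/20160, …
L₀ := L_f ⊗_s L_g (sym. prod.), ord ≤ 2.
Differentiate: ansatz ord ≤ ord L₀ ⇒ L.
L = (133 + 2352·x + 4104·x^2 + 1728·x^3 + 1296·x^4) + (276 + 540·x - 1296·x^2 - 1296·x^3)·Dx + (124 + 840·x + 1836·x^2 + 1728·x^3 + 1296·x^4)·Dx^2  (order 2).
h: a_k = 9, -39/2, 135/8, -983/16, 22515/128, -618229/1280, 6878207/5120, -810807791/215040, 12225088737/1146880, …
ICs: h(0) = 9, h′(0) = -39/2.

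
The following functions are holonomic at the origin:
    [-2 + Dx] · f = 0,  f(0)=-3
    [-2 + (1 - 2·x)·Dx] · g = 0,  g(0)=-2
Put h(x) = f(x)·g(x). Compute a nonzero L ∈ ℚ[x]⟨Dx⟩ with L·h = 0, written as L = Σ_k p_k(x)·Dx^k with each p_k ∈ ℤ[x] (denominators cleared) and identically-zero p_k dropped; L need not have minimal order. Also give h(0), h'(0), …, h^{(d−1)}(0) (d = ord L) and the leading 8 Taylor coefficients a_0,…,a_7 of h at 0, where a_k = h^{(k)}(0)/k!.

f: a_k = -3, -6, -6, -4, -2, -4/5, -4/15, -8/105, …
g: a_k = -2, -4, -8, -16, -32, -64, -128, -256, …
h₀=f·g: eliminate ⇒ L₀, order ≤ 1·1.
L = (4 - 4·x) + (-1 + 2·x)·Dx  (order 1).
h: a_k = 6, 24, 60, 128, 260, 2608/5, 15656/15, 43840/21, …
ICs: h(0) = 6.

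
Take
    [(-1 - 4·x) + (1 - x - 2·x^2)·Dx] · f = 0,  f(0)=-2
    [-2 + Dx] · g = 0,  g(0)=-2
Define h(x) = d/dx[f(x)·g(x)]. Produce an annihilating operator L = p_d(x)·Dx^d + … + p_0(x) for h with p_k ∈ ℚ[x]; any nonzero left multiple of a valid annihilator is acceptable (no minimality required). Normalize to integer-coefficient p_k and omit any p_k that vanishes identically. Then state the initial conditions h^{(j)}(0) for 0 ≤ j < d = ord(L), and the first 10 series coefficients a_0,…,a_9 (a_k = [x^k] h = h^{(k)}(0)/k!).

L = (14 + 16·x - 12·x^2 - 16·x^3 + 16·x^4) + (-3 + x + 12·x^2 - 8·x^4)·Dx  (order 1).
h: a_k = 12, 56, 172, 464, 3476/3, 41768/15, 32468/5, 4676768/315, 1503028/45, 70146424/945, …
ICs: h(0) = 12.

f: a_k = -2, -2, -6, -10, -22, -42, -86, -170, -342, -682, …
g: a_k = -2, -4, -4, -8/3, -4/3, -8/15, -8/45, -16/315, -4/315, -8/2835, …
Sym-product of L_f,L_g gives L₀ (≤ ord 1).
h=h₀': d/dx-closure on L₀ ⇒ L.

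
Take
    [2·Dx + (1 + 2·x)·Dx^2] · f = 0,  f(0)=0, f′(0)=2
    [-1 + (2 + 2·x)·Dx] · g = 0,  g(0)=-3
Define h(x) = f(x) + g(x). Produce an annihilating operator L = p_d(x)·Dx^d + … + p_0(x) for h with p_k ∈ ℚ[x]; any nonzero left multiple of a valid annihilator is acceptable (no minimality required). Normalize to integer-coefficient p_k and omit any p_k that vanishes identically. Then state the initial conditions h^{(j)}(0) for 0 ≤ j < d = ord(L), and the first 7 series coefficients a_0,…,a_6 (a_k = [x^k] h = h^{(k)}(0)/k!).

L = (10 + 4·x)·Dx + (29 + 52·x + 20·x^2)·Dx^2 + (6 + 22·x + 24·x^2 + 8·x^3)·Dx^3  (order 3).
h: a_k = -3, 1/2, -13/8, 119/48, -497/128, 8087/1280, -32579/3072, …
ICs: h(0) = -3, h′(0) = 1/2, h′′(0) = -13/4.

f: a_k = 0, 2, -2, 8/3, -4, 32/5, -32/3, …
g: a_k = -3, -3/2, 3/8, -3/16, 15/128, -21/256, 63/1024, …
f+g: L₀ = lclm(L_f,L_g), ord ≤ 2+1.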